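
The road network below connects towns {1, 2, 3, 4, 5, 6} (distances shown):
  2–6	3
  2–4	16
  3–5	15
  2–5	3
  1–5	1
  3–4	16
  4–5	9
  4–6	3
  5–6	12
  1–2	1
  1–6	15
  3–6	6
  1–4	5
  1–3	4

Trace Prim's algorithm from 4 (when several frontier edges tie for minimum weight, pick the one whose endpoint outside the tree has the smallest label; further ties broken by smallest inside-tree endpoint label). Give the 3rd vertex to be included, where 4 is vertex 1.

2

Prim, starting at 4.
Step 1: frontier [4–6 3, 1–4 5, 4–5 9, 2–4 16, 3–4 16] → take 4–6 (3); add 6.
Step 2: frontier [1–4 5, 4–5 9, 2–4 16, 3–4 16, 2–6 3, 3–6 6, 5–6 12, 1–6 15] → take 2–6 (3); add 2.
Step 3: frontier [1–2 1, 2–5 3, 1–4 5, 4–5 9, 3–4 16, 3–6 6, 5–6 12, 1–6 15] → take 1–2 (1); add 1.
Step 4: frontier [1–5 1, 1–3 4, 2–5 3, 4–5 9, 3–4 16, 3–6 6, 5–6 12] → take 1–5 (1); add 5.
Step 5: frontier [1–3 4, 3–4 16, 3–5 15, 3–6 6] → take 1–3 (4); add 3.
Vertex order: 4, 6, 2, 1, 5, 3. The 3rd vertex is 2.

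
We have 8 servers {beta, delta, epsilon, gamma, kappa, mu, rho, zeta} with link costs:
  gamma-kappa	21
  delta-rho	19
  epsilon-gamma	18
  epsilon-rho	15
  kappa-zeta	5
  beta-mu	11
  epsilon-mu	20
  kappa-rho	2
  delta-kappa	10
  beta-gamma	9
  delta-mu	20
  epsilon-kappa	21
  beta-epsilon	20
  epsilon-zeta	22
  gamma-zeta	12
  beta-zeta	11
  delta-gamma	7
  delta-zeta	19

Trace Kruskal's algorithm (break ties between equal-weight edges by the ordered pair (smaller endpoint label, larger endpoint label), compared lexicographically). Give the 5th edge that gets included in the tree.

Sort edges by weight, then run Kruskal:
kappa-rho (2): add — endpoints in different components.
kappa-zeta (5): add — endpoints in different components.
delta-gamma (7): add — endpoints in different components.
beta-gamma (9): add — endpoints in different components.
delta-kappa (10): add — endpoints in different components.
beta-mu (11): add — endpoints in different components.
beta-zeta (11): skip — zeta and beta already connected.
gamma-zeta (12): skip — gamma and zeta already connected.
epsilon-rho (15): add — endpoints in different components.
The 5th edge added is delta-kappa.

delta-kappa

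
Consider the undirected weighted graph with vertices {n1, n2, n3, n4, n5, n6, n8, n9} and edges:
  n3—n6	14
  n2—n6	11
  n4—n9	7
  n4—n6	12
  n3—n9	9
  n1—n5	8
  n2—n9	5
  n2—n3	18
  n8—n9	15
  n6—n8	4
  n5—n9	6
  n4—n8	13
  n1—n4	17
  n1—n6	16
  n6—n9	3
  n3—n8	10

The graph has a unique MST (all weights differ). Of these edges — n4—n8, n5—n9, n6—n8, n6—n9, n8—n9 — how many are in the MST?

Sort edges by weight, then run Kruskal:
n6—n9 (3): add — endpoints in different components.
n6—n8 (4): add — endpoints in different components.
n2—n9 (5): add — endpoints in different components.
n5—n9 (6): add — endpoints in different components.
n4—n9 (7): add — endpoints in different components.
n1—n5 (8): add — endpoints in different components.
n3—n9 (9): add — endpoints in different components.
MST edge set: {n6—n9, n6—n8, n2—n9, n5—n9, n4—n9, n1—n5, n3—n9}.
Of the listed edges, {n5—n9, n6—n8, n6—n9} are in the MST → 3.

3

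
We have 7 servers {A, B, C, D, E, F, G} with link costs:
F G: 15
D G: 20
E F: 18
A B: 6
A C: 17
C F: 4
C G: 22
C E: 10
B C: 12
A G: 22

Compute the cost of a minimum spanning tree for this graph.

Prim, starting at A.
Step 1: frontier [A B 6, A C 17, A G 22] → take A B (6); add B.
Step 2: frontier [A C 17, A G 22, B C 12] → take B C (12); add C.
Step 3: frontier [A G 22, C F 4, C E 10, C G 22] → take C F (4); add F.
Step 4: frontier [A G 22, C E 10, C G 22, F G 15, E F 18] → take C E (10); add E.
Step 5: frontier [A G 22, C G 22, F G 15] → take F G (15); add G.
Step 6: frontier [D G 20] → take D G (20); add D.
MST edges: A B, B C, C F, C E, F G, D G; total weight 6+12+4+10+15+20 = 67.

67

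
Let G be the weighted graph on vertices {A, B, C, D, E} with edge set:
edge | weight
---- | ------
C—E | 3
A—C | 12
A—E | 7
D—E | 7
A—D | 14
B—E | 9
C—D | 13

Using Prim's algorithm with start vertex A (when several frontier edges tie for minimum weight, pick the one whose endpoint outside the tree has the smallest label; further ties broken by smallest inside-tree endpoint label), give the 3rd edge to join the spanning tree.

Prim, starting at A.
Step 1: cheapest edge leaving the tree is A—E (7); add E.
Step 2: cheapest edge leaving the tree is C—E (3); add C.
Step 3: cheapest edge leaving the tree is D—E (7); add D.
Step 4: cheapest edge leaving the tree is B—E (9); add B.
The 3rd edge added is D—E.

D-E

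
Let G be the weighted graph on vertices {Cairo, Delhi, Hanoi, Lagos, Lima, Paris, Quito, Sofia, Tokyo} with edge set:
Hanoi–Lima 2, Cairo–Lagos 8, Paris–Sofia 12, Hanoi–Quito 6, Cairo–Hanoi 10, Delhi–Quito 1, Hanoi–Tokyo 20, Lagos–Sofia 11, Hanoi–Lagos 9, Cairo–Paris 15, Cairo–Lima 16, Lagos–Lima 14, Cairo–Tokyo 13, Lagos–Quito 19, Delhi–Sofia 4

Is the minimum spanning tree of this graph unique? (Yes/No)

Yes

Sort edges by weight, then run Kruskal:
Delhi–Quito (1): add — endpoints in different components.
Hanoi–Lima (2): add — endpoints in different components.
Delhi–Sofia (4): add — endpoints in different components.
Hanoi–Quito (6): add — endpoints in different components.
Cairo–Lagos (8): add — endpoints in different components.
Hanoi–Lagos (9): add — endpoints in different components.
Cairo–Hanoi (10): skip — Hanoi and Cairo already connected.
Lagos–Sofia (11): skip — Sofia and Lagos already connected.
Paris–Sofia (12): add — endpoints in different components.
Cairo–Tokyo (13): add — endpoints in different components.
Every non-tree edge has weight strictly greater than the heaviest edge on the tree path between its endpoints, so the MST is unique.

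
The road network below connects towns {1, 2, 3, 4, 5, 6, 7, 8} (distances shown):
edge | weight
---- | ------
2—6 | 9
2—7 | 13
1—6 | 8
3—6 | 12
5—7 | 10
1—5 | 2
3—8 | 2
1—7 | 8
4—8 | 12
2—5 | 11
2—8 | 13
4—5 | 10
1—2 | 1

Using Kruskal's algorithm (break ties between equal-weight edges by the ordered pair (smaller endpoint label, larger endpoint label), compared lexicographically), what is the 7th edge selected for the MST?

3-6

Kruskal's algorithm — process edges by increasing weight (ties by edge label):
1—2 (1): add — endpoints in different components.
1—5 (2): add — endpoints in different components.
3—8 (2): add — endpoints in different components.
1—6 (8): add — endpoints in different components.
1—7 (8): add — endpoints in different components.
2—6 (9): skip — 2 and 6 already connected.
4—5 (10): add — endpoints in different components.
5—7 (10): skip — 5 and 7 already connected.
2—5 (11): skip — 2 and 5 already connected.
3—6 (12): add — endpoints in different components.
The 7th edge added is 3—6.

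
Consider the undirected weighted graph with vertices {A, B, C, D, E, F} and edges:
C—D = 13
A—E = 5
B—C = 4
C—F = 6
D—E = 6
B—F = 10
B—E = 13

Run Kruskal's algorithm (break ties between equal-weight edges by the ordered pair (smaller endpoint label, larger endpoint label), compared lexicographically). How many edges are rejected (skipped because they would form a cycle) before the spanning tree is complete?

Kruskal's algorithm — process edges by increasing weight (ties by edge label):
B—C (4): add — endpoints in different components.
A—E (5): add — endpoints in different components.
C—F (6): add — endpoints in different components.
D—E (6): add — endpoints in different components.
B—F (10): skip — B and F already connected.
B—E (13): add — endpoints in different components.
Edges rejected before the tree was complete: 1.

1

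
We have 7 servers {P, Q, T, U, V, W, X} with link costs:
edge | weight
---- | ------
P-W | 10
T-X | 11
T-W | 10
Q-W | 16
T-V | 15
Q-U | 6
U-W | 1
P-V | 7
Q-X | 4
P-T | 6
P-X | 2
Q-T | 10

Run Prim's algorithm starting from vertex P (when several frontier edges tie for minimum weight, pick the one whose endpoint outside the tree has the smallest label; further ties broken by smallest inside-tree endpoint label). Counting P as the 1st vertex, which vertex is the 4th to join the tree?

T

Grow the tree from P using Prim:
Step 1: frontier [P-X 2, P-T 6, P-V 7, P-W 10] → take P-X (2); add X.
Step 2: frontier [P-T 6, P-V 7, P-W 10, Q-X 4, T-X 11] → take Q-X (4); add Q.
Step 3: frontier [P-T 6, P-V 7, P-W 10, Q-U 6, Q-T 10, Q-W 16, T-X 11] → take P-T (6); add T.
Step 4: frontier [P-V 7, P-W 10, Q-U 6, Q-W 16, T-W 10, T-V 15] → take Q-U (6); add U.
Step 5: frontier [P-V 7, P-W 10, Q-W 16, T-W 10, T-V 15, U-W 1] → take U-W (1); add W.
Step 6: frontier [P-V 7, T-V 15] → take P-V (7); add V.
Vertex order: P, X, Q, T, U, W, V. The 4th vertex is T.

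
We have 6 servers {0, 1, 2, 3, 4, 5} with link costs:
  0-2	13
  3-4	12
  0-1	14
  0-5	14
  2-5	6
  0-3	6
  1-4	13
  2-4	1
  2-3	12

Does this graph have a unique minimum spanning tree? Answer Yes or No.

No

Sort edges by weight, then run Kruskal:
2-4 (1): add — endpoints in different components.
0-3 (6): add — endpoints in different components.
2-5 (6): add — endpoints in different components.
2-3 (12): add — endpoints in different components.
3-4 (12): skip — 3 and 4 already connected.
0-2 (13): skip — 0 and 2 already connected.
1-4 (13): add — endpoints in different components.
Non-tree edge 3-4 has weight 12, equal to the heaviest edge on its tree cycle — swapping gives another MST of the same weight. Not unique.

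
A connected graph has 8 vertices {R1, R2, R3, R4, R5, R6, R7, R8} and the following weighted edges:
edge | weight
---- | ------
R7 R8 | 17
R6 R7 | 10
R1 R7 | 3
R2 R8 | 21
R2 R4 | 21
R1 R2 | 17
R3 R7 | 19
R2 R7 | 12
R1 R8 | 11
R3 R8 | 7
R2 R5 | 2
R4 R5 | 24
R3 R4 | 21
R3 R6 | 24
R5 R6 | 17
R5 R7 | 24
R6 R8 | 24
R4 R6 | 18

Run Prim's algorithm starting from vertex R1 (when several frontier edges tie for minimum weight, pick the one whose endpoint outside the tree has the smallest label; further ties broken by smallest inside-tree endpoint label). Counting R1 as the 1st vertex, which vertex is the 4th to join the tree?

Prim, starting at R1.
Step 1: cheapest edge leaving the tree is R1 R7 (3); add R7.
Step 2: cheapest edge leaving the tree is R6 R7 (10); add R6.
Step 3: cheapest edge leaving the tree is R1 R8 (11); add R8.
Step 4: cheapest edge leaving the tree is R3 R8 (7); add R3.
Step 5: cheapest edge leaving the tree is R2 R7 (12); add R2.
Step 6: cheapest edge leaving the tree is R2 R5 (2); add R5.
Step 7: cheapest edge leaving the tree is R4 R6 (18); add R4.
Vertex order: R1, R7, R6, R8, R3, R2, R5, R4. The 4th vertex is R8.

R8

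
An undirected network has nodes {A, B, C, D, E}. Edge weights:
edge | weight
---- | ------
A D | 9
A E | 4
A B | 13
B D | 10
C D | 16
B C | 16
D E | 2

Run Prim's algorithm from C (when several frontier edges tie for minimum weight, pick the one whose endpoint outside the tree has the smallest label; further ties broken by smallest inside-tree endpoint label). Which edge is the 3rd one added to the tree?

D-E

Prim, starting at C.
Step 1: frontier [B C 16, C D 16] → take B C (16); add B.
Step 2: frontier [B D 10, A B 13, C D 16] → take B D (10); add D.
Step 3: frontier [A B 13, D E 2, A D 9] → take D E (2); add E.
Step 4: frontier [A B 13, A D 9, A E 4] → take A E (4); add A.
The 3rd edge added is D E.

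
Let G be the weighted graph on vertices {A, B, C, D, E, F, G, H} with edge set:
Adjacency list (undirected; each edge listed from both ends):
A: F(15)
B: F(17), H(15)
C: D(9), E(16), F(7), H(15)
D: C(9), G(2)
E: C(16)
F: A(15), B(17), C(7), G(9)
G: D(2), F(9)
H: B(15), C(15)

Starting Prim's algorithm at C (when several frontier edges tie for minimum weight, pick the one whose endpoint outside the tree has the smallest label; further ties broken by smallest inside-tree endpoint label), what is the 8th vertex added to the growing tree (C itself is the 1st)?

E

Prim's algorithm from C:
Step 1: frontier [C—F 7, C—D 9, C—H 15, C—E 16] → take C—F (7); add F.
Step 2: frontier [C—D 9, C—H 15, C—E 16, F—G 9, A—F 15, B—F 17] → take C—D (9); add D.
Step 3: frontier [C—H 15, C—E 16, D—G 2, F—G 9, A—F 15, B—F 17] → take D—G (2); add G.
Step 4: frontier [C—H 15, C—E 16, A—F 15, B—F 17] → take A—F (15); add A.
Step 5: frontier [C—H 15, C—E 16, B—F 17] → take C—H (15); add H.
Step 6: frontier [C—E 16, B—F 17, B—H 15] → take B—H (15); add B.
Step 7: frontier [C—E 16] → take C—E (16); add E.
Vertex order: C, F, D, G, A, H, B, E. The 8th vertex is E.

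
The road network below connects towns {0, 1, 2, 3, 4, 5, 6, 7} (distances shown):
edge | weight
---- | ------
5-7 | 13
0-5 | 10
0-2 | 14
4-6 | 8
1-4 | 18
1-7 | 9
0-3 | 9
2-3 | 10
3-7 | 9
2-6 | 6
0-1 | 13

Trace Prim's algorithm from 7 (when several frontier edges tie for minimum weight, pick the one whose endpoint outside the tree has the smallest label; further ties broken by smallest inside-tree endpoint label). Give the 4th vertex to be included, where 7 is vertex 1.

0

Prim's algorithm from 7:
Step 1: frontier [1-7 9, 3-7 9, 5-7 13] → take 1-7 (9); add 1.
Step 2: frontier [0-1 13, 1-4 18, 3-7 9, 5-7 13] → take 3-7 (9); add 3.
Step 3: frontier [0-1 13, 1-4 18, 0-3 9, 2-3 10, 5-7 13] → take 0-3 (9); add 0.
Step 4: frontier [0-5 10, 0-2 14, 1-4 18, 2-3 10, 5-7 13] → take 2-3 (10); add 2.
Step 5: frontier [0-5 10, 1-4 18, 2-6 6, 5-7 13] → take 2-6 (6); add 6.
Step 6: frontier [0-5 10, 1-4 18, 4-6 8, 5-7 13] → take 4-6 (8); add 4.
Step 7: frontier [0-5 10, 5-7 13] → take 0-5 (10); add 5.
Vertex order: 7, 1, 3, 0, 2, 6, 4, 5. The 4th vertex is 0.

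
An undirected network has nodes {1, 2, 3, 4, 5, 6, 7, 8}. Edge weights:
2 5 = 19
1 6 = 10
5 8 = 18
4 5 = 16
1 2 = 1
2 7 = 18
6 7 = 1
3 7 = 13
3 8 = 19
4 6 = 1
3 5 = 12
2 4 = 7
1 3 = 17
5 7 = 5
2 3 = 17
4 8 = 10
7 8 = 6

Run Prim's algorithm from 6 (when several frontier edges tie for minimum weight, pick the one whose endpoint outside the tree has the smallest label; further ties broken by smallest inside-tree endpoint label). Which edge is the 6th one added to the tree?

1-2

Grow the tree from 6 using Prim:
Step 1: cheapest edge leaving the tree is 4 6 (1); add 4.
Step 2: cheapest edge leaving the tree is 6 7 (1); add 7.
Step 3: cheapest edge leaving the tree is 5 7 (5); add 5.
Step 4: cheapest edge leaving the tree is 7 8 (6); add 8.
Step 5: cheapest edge leaving the tree is 2 4 (7); add 2.
Step 6: cheapest edge leaving the tree is 1 2 (1); add 1.
Step 7: cheapest edge leaving the tree is 3 5 (12); add 3.
The 6th edge added is 1 2.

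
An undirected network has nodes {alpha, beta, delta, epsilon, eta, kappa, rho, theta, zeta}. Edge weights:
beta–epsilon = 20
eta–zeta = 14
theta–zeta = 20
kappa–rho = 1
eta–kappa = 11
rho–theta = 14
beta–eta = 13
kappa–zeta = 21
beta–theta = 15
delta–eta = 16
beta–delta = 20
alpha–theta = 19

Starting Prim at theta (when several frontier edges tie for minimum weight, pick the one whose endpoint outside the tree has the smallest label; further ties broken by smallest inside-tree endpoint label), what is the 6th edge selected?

delta-eta

Prim, starting at theta.
Step 1: cheapest edge leaving the tree is rho–theta (14); add rho.
Step 2: cheapest edge leaving the tree is kappa–rho (1); add kappa.
Step 3: cheapest edge leaving the tree is eta–kappa (11); add eta.
Step 4: cheapest edge leaving the tree is beta–eta (13); add beta.
Step 5: cheapest edge leaving the tree is eta–zeta (14); add zeta.
Step 6: cheapest edge leaving the tree is delta–eta (16); add delta.
Step 7: cheapest edge leaving the tree is alpha–theta (19); add alpha.
Step 8: cheapest edge leaving the tree is beta–epsilon (20); add epsilon.
The 6th edge added is delta–eta.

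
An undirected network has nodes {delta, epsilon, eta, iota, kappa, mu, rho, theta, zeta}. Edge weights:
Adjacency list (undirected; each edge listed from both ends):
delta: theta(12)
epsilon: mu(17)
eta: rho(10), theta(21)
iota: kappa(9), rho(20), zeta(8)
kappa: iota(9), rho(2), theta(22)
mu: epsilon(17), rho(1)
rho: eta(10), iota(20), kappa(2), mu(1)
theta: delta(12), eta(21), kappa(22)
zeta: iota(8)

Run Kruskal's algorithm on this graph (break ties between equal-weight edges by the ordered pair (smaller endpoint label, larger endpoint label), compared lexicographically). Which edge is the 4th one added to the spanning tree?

iota-kappa

Kruskal's algorithm — process edges by increasing weight (ties by edge label):
mu—rho (1): add — endpoints in different components.
kappa—rho (2): add — endpoints in different components.
iota—zeta (8): add — endpoints in different components.
iota—kappa (9): add — endpoints in different components.
eta—rho (10): add — endpoints in different components.
delta—theta (12): add — endpoints in different components.
epsilon—mu (17): add — endpoints in different components.
iota—rho (20): skip — rho and iota already connected.
eta—theta (21): add — endpoints in different components.
The 4th edge added is iota—kappa.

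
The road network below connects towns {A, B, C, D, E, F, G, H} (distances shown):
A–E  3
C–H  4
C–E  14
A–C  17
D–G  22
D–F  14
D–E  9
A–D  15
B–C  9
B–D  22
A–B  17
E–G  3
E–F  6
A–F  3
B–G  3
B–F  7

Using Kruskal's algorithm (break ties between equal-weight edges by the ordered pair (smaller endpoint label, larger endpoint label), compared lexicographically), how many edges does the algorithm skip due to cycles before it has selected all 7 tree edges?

Kruskal: consider edges lightest-first.
A–E (3): add — endpoints in different components.
A–F (3): add — endpoints in different components.
B–G (3): add — endpoints in different components.
E–G (3): add — endpoints in different components.
C–H (4): add — endpoints in different components.
E–F (6): skip — E and F already connected.
B–F (7): skip — B and F already connected.
B–C (9): add — endpoints in different components.
D–E (9): add — endpoints in different components.
Edges rejected before the tree was complete: 2.

2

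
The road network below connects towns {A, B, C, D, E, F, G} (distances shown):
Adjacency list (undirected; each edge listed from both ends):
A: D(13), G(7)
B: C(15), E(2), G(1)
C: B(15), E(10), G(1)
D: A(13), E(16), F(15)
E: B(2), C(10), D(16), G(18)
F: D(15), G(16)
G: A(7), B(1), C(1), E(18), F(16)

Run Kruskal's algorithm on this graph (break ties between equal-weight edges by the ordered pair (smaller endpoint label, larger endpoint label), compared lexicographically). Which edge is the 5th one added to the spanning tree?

Kruskal: consider edges lightest-first.
B–G (1): add. Components now {A} {B,G} {C} {D} {E} {F}
C–G (1): add. Components now {A} {B,C,G} {D} {E} {F}
B–E (2): add. Components now {A} {B,C,E,G} {D} {F}
A–G (7): add. Components now {A,B,C,E,G} {D} {F}
C–E (10): skip — C and E already connected.
A–D (13): add. Components now {A,B,C,D,E,G} {F}
B–C (15): skip — B and C already connected.
D–F (15): add. Components now {A,B,C,D,E,F,G}
The 5th edge added is A–D.

A-D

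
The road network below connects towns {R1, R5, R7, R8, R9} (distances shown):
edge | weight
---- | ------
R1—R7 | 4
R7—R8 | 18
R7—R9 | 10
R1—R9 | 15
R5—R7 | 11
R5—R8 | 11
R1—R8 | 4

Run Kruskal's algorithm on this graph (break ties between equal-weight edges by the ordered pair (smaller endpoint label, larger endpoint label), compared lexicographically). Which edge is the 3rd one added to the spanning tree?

Sort edges by weight, then run Kruskal:
R1—R7 (4): add — endpoints in different components.
R1—R8 (4): add — endpoints in different components.
R7—R9 (10): add — endpoints in different components.
R5—R7 (11): add — endpoints in different components.
The 3rd edge added is R7—R9.

R7-R9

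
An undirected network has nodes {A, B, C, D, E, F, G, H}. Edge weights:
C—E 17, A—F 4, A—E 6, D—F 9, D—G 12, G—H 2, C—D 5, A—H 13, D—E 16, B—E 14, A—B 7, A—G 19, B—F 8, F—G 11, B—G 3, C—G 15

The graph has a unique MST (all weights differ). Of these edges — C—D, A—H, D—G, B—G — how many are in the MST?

2

Kruskal's algorithm — process edges by increasing weight (ties by edge label):
G—H (2): add — endpoints in different components.
B—G (3): add — endpoints in different components.
A—F (4): add — endpoints in different components.
C—D (5): add — endpoints in different components.
A—E (6): add — endpoints in different components.
A—B (7): add — endpoints in different components.
B—F (8): skip — B and F already connected.
D—F (9): add — endpoints in different components.
MST edge set: {G—H, B—G, A—F, C—D, A—E, A—B, D—F}.
Of the listed edges, {C—D, B—G} are in the MST → 2.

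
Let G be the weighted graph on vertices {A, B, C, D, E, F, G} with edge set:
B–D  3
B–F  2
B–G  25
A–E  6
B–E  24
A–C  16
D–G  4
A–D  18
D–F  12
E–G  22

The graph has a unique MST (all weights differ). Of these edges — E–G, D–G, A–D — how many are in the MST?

2

Kruskal: consider edges lightest-first.
B–F (2): add. Components now {A} {B,F} {C} {D} {E} {G}
B–D (3): add. Components now {A} {B,D,F} {C} {E} {G}
D–G (4): add. Components now {A} {B,D,F,G} {C} {E}
A–E (6): add. Components now {A,E} {B,D,F,G} {C}
D–F (12): skip — D and F already connected.
A–C (16): add. Components now {A,C,E} {B,D,F,G}
A–D (18): add. Components now {A,B,C,D,E,F,G}
MST edge set: {B–F, B–D, D–G, A–E, A–C, A–D}.
Of the listed edges, {D–G, A–D} are in the MST → 2.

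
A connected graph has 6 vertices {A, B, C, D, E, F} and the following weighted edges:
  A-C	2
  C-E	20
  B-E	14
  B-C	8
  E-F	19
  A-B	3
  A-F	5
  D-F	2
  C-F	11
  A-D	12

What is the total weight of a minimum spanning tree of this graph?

Grow the tree from C using Prim:
Step 1: cheapest edge leaving the tree is A-C (2); add A.
Step 2: cheapest edge leaving the tree is A-B (3); add B.
Step 3: cheapest edge leaving the tree is A-F (5); add F.
Step 4: cheapest edge leaving the tree is D-F (2); add D.
Step 5: cheapest edge leaving the tree is B-E (14); add E.
MST edges: A-C, A-B, A-F, D-F, B-E; total weight 2+3+5+2+14 = 26.

26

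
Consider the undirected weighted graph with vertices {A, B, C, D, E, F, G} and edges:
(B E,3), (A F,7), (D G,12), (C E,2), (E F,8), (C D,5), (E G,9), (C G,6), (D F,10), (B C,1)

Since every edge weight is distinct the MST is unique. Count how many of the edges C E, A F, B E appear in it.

2

Kruskal's algorithm — process edges by increasing weight (ties by edge label):
B C (1): add. Components now {A} {B,C} {D} {E} {F} {G}
C E (2): add. Components now {A} {B,C,E} {D} {F} {G}
B E (3): skip — B and E already connected.
C D (5): add. Components now {A} {B,C,D,E} {F} {G}
C G (6): add. Components now {A} {B,C,D,E,G} {F}
A F (7): add. Components now {A,F} {B,C,D,E,G}
E F (8): add. Components now {A,B,C,D,E,F,G}
MST edge set: {B C, C E, C D, C G, A F, E F}.
Of the listed edges, {C E, A F} are in the MST → 2.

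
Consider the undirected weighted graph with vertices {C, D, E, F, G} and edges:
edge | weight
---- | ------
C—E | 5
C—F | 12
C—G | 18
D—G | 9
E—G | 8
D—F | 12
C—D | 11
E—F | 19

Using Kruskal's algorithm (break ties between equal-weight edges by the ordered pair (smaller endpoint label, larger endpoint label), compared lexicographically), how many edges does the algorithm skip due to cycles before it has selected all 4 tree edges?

Sort edges by weight, then run Kruskal:
C—E (5): add. Components now {C,E} {D} {F} {G}
E—G (8): add. Components now {C,E,G} {D} {F}
D—G (9): add. Components now {C,D,E,G} {F}
C—D (11): skip — C and D already connected.
C—F (12): add. Components now {C,D,E,F,G}
Edges rejected before the tree was complete: 1.

1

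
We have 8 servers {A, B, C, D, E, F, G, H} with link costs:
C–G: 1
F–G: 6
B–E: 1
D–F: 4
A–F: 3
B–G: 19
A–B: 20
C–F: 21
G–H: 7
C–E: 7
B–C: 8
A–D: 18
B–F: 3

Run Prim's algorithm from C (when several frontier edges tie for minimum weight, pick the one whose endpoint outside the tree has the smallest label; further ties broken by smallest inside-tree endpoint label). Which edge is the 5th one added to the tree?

Grow the tree from C using Prim:
Step 1: cheapest edge leaving the tree is C–G (1); add G.
Step 2: cheapest edge leaving the tree is F–G (6); add F.
Step 3: cheapest edge leaving the tree is A–F (3); add A.
Step 4: cheapest edge leaving the tree is B–F (3); add B.
Step 5: cheapest edge leaving the tree is B–E (1); add E.
Step 6: cheapest edge leaving the tree is D–F (4); add D.
Step 7: cheapest edge leaving the tree is G–H (7); add H.
The 5th edge added is B–E.

B-E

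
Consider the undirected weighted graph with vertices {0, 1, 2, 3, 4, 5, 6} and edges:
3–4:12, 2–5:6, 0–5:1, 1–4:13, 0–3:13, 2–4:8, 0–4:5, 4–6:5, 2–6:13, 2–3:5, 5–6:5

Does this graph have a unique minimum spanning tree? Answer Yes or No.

No

Sort edges by weight, then run Kruskal:
0–5 (1): add. Components now {0,5} {1} {2} {3} {4} {6}
0–4 (5): add. Components now {0,4,5} {1} {2} {3} {6}
2–3 (5): add. Components now {0,4,5} {1} {2,3} {6}
4–6 (5): add. Components now {0,4,5,6} {1} {2,3}
5–6 (5): skip — 5 and 6 already connected.
2–5 (6): add. Components now {0,2,3,4,5,6} {1}
2–4 (8): skip — 2 and 4 already connected.
3–4 (12): skip — 3 and 4 already connected.
0–3 (13): skip — 0 and 3 already connected.
1–4 (13): add. Components now {0,1,2,3,4,5,6}
Non-tree edge 5–6 has weight 5, equal to the heaviest edge on its tree cycle — swapping gives another MST of the same weight. Not unique.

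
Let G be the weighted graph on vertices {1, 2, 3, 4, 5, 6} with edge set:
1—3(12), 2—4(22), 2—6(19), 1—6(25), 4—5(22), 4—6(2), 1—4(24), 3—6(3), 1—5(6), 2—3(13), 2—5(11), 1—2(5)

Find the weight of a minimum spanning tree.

Grow the tree from 6 using Prim:
Step 1: frontier [4—6 2, 3—6 3, 2—6 19, 1—6 25] → take 4—6 (2); add 4.
Step 2: frontier [2—4 22, 4—5 22, 1—4 24, 3—6 3, 2—6 19, 1—6 25] → take 3—6 (3); add 3.
Step 3: frontier [1—3 12, 2—3 13, 2—4 22, 4—5 22, 1—4 24, 2—6 19, 1—6 25] → take 1—3 (12); add 1.
Step 4: frontier [1—2 5, 1—5 6, 2—3 13, 2—4 22, 4—5 22, 2—6 19] → take 1—2 (5); add 2.
Step 5: frontier [1—5 6, 2—5 11, 4—5 22] → take 1—5 (6); add 5.
MST edges: 4—6, 3—6, 1—3, 1—2, 1—5; total weight 2+3+12+5+6 = 28.

28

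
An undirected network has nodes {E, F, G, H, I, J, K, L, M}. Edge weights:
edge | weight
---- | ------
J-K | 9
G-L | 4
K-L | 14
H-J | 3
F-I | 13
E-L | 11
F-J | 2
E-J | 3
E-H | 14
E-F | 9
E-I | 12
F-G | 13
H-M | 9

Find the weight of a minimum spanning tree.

Sort edges by weight, then run Kruskal:
F-J (2): add — endpoints in different components.
E-J (3): add — endpoints in different components.
H-J (3): add — endpoints in different components.
G-L (4): add — endpoints in different components.
E-F (9): skip — E and F already connected.
H-M (9): add — endpoints in different components.
J-K (9): add — endpoints in different components.
E-L (11): add — endpoints in different components.
E-I (12): add — endpoints in different components.
MST edges: F-J, E-J, H-J, G-L, H-M, J-K, E-L, E-I; total weight 2+3+3+4+9+9+11+12 = 53.

53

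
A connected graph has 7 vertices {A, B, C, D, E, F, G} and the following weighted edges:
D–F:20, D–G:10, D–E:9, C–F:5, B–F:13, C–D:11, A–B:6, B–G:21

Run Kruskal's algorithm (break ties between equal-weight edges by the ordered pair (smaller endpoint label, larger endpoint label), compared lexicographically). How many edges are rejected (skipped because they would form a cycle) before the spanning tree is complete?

0

Sort edges by weight, then run Kruskal:
C–F (5): add — endpoints in different components.
A–B (6): add — endpoints in different components.
D–E (9): add — endpoints in different components.
D–G (10): add — endpoints in different components.
C–D (11): add — endpoints in different components.
B–F (13): add — endpoints in different components.
Edges rejected before the tree was complete: 0.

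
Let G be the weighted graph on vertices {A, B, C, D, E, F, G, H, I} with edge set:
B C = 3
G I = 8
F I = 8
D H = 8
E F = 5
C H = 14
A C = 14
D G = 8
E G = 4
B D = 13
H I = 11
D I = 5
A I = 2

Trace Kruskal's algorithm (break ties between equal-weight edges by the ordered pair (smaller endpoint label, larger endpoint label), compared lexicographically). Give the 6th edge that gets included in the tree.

D-G

Kruskal's algorithm — process edges by increasing weight (ties by edge label):
A I (2): add — endpoints in different components.
B C (3): add — endpoints in different components.
E G (4): add — endpoints in different components.
D I (5): add — endpoints in different components.
E F (5): add — endpoints in different components.
D G (8): add — endpoints in different components.
D H (8): add — endpoints in different components.
F I (8): skip — F and I already connected.
G I (8): skip — G and I already connected.
H I (11): skip — H and I already connected.
B D (13): add — endpoints in different components.
The 6th edge added is D G.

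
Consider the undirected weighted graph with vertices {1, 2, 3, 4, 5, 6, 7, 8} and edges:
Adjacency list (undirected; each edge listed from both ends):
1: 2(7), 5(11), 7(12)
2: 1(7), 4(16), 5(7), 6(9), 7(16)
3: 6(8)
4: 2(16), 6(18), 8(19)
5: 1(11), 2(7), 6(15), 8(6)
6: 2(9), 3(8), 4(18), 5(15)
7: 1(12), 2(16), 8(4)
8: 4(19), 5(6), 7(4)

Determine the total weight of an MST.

57

Sort edges by weight, then run Kruskal:
7–8 (4): add — endpoints in different components.
5–8 (6): add — endpoints in different components.
1–2 (7): add — endpoints in different components.
2–5 (7): add — endpoints in different components.
3–6 (8): add — endpoints in different components.
2–6 (9): add — endpoints in different components.
1–5 (11): skip — 1 and 5 already connected.
1–7 (12): skip — 1 and 7 already connected.
5–6 (15): skip — 5 and 6 already connected.
2–4 (16): add — endpoints in different components.
MST edges: 7–8, 5–8, 1–2, 2–5, 3–6, 2–6, 2–4; total weight 4+6+7+7+8+9+16 = 57.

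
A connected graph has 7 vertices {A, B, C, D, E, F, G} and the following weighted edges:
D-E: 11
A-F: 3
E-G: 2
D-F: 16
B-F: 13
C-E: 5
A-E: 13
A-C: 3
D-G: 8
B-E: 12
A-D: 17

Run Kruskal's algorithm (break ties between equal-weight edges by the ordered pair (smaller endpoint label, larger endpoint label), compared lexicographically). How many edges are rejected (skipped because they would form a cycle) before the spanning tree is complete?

1

Kruskal: consider edges lightest-first.
E-G (2): add — endpoints in different components.
A-C (3): add — endpoints in different components.
A-F (3): add — endpoints in different components.
C-E (5): add — endpoints in different components.
D-G (8): add — endpoints in different components.
D-E (11): skip — D and E already connected.
B-E (12): add — endpoints in different components.
Edges rejected before the tree was complete: 1.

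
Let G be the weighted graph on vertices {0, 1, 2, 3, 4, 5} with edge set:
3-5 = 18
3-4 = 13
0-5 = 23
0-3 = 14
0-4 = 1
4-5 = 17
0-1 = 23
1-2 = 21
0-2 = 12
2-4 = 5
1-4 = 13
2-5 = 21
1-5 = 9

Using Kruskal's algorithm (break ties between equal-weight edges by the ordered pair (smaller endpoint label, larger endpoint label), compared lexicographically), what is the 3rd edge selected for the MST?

Kruskal: consider edges lightest-first.
0-4 (1): add. Components now {0,4} {1} {2} {3} {5}
2-4 (5): add. Components now {0,2,4} {1} {3} {5}
1-5 (9): add. Components now {0,2,4} {1,5} {3}
0-2 (12): skip — 0 and 2 already connected.
1-4 (13): add. Components now {0,1,2,4,5} {3}
3-4 (13): add. Components now {0,1,2,3,4,5}
The 3rd edge added is 1-5.

1-5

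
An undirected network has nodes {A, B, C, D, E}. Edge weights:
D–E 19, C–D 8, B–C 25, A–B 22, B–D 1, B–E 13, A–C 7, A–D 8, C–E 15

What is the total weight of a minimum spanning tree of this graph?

Prim's algorithm from C:
Step 1: cheapest edge leaving the tree is A–C (7); add A.
Step 2: cheapest edge leaving the tree is A–D (8); add D.
Step 3: cheapest edge leaving the tree is B–D (1); add B.
Step 4: cheapest edge leaving the tree is B–E (13); add E.
MST edges: A–C, A–D, B–D, B–E; total weight 7+8+1+13 = 29.

29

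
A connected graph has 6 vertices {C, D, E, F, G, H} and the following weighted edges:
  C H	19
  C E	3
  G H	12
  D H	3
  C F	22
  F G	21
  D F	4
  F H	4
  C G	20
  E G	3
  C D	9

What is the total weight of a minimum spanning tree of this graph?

Prim's algorithm from G:
Step 1: frontier [E G 3, G H 12, C G 20, F G 21] → take E G (3); add E.
Step 2: frontier [C E 3, G H 12, C G 20, F G 21] → take C E (3); add C.
Step 3: frontier [C D 9, C H 19, C F 22, G H 12, F G 21] → take C D (9); add D.
Step 4: frontier [C H 19, C F 22, D H 3, D F 4, G H 12, F G 21] → take D H (3); add H.
Step 5: frontier [C F 22, D F 4, F G 21, F H 4] → take D F (4); add F.
MST edges: E G, C E, C D, D H, D F; total weight 3+3+9+3+4 = 22.

22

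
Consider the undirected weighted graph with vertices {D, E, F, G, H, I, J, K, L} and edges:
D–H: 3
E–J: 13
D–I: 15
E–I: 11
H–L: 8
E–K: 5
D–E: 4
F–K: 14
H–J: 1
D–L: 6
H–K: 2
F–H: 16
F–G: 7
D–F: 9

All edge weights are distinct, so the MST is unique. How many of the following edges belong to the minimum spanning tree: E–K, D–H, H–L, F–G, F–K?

2

Kruskal's algorithm — process edges by increasing weight (ties by edge label):
H–J (1): add — endpoints in different components.
H–K (2): add — endpoints in different components.
D–H (3): add — endpoints in different components.
D–E (4): add — endpoints in different components.
E–K (5): skip — E and K already connected.
D–L (6): add — endpoints in different components.
F–G (7): add — endpoints in different components.
H–L (8): skip — H and L already connected.
D–F (9): add — endpoints in different components.
E–I (11): add — endpoints in different components.
MST edge set: {H–J, H–K, D–H, D–E, D–L, F–G, D–F, E–I}.
Of the listed edges, {D–H, F–G} are in the MST → 2.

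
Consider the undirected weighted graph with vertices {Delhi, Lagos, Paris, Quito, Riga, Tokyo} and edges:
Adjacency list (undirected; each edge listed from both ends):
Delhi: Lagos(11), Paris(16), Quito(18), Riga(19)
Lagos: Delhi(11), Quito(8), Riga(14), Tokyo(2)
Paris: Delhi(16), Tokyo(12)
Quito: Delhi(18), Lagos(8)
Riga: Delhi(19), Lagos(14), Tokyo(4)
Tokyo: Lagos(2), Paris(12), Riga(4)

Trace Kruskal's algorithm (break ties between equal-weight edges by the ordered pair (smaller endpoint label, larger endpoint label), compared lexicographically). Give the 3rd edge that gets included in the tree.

Lagos-Quito

Kruskal: consider edges lightest-first.
Lagos-Tokyo (2): add. Components now {Riga} {Lagos,Tokyo} {Quito} {Delhi} {Paris}
Riga-Tokyo (4): add. Components now {Lagos,Riga,Tokyo} {Quito} {Delhi} {Paris}
Lagos-Quito (8): add. Components now {Lagos,Quito,Riga,Tokyo} {Delhi} {Paris}
Delhi-Lagos (11): add. Components now {Delhi,Lagos,Quito,Riga,Tokyo} {Paris}
Paris-Tokyo (12): add. Components now {Delhi,Lagos,Paris,Quito,Riga,Tokyo}
The 3rd edge added is Lagos-Quito.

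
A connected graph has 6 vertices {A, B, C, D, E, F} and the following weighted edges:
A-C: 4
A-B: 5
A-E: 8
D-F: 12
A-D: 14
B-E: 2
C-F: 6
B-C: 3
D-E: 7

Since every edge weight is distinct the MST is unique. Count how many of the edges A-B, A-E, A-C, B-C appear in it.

Kruskal's algorithm — process edges by increasing weight (ties by edge label):
B-E (2): add — endpoints in different components.
B-C (3): add — endpoints in different components.
A-C (4): add — endpoints in different components.
A-B (5): skip — A and B already connected.
C-F (6): add — endpoints in different components.
D-E (7): add — endpoints in different components.
MST edge set: {B-E, B-C, A-C, C-F, D-E}.
Of the listed edges, {A-C, B-C} are in the MST → 2.

2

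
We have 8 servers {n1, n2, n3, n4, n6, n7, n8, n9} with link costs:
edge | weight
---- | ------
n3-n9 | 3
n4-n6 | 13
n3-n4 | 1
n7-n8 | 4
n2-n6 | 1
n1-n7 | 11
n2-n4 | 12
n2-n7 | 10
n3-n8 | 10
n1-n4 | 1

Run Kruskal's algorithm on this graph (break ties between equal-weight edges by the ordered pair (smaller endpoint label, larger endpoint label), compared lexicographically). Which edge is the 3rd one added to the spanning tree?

Kruskal: consider edges lightest-first.
n1-n4 (1): add — endpoints in different components.
n2-n6 (1): add — endpoints in different components.
n3-n4 (1): add — endpoints in different components.
n3-n9 (3): add — endpoints in different components.
n7-n8 (4): add — endpoints in different components.
n2-n7 (10): add — endpoints in different components.
n3-n8 (10): add — endpoints in different components.
The 3rd edge added is n3-n4.

n3-n4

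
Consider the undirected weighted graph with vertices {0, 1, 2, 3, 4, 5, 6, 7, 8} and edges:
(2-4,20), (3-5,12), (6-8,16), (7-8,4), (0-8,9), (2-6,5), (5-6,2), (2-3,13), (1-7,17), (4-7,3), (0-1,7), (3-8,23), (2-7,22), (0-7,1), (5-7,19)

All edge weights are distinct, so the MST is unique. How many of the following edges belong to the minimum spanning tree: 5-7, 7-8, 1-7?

Sort edges by weight, then run Kruskal:
0-7 (1): add — endpoints in different components.
5-6 (2): add — endpoints in different components.
4-7 (3): add — endpoints in different components.
7-8 (4): add — endpoints in different components.
2-6 (5): add — endpoints in different components.
0-1 (7): add — endpoints in different components.
0-8 (9): skip — 0 and 8 already connected.
3-5 (12): add — endpoints in different components.
2-3 (13): skip — 2 and 3 already connected.
6-8 (16): add — endpoints in different components.
MST edge set: {0-7, 5-6, 4-7, 7-8, 2-6, 0-1, 3-5, 6-8}.
Of the listed edges, {7-8} are in the MST → 1.

1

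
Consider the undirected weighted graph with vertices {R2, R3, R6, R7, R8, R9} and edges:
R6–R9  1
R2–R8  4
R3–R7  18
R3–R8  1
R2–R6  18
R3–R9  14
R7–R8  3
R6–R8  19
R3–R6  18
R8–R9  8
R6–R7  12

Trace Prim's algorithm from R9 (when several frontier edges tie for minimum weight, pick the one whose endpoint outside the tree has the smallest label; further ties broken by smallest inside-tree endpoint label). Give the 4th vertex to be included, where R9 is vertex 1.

Prim's algorithm from R9:
Step 1: cheapest edge leaving the tree is R6–R9 (1); add R6.
Step 2: cheapest edge leaving the tree is R8–R9 (8); add R8.
Step 3: cheapest edge leaving the tree is R3–R8 (1); add R3.
Step 4: cheapest edge leaving the tree is R7–R8 (3); add R7.
Step 5: cheapest edge leaving the tree is R2–R8 (4); add R2.
Vertex order: R9, R6, R8, R3, R7, R2. The 4th vertex is R3.

R3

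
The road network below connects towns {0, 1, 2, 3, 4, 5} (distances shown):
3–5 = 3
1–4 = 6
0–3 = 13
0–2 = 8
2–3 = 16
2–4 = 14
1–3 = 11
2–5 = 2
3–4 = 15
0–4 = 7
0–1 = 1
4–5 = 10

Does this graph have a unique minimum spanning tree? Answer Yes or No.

Yes

Kruskal: consider edges lightest-first.
0–1 (1): add. Components now {0,1} {2} {3} {4} {5}
2–5 (2): add. Components now {0,1} {2,5} {3} {4}
3–5 (3): add. Components now {0,1} {2,3,5} {4}
1–4 (6): add. Components now {0,1,4} {2,3,5}
0–4 (7): skip — 0 and 4 already connected.
0–2 (8): add. Components now {0,1,2,3,4,5}
Every non-tree edge has weight strictly greater than the heaviest edge on the tree path between its endpoints, so the MST is unique.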